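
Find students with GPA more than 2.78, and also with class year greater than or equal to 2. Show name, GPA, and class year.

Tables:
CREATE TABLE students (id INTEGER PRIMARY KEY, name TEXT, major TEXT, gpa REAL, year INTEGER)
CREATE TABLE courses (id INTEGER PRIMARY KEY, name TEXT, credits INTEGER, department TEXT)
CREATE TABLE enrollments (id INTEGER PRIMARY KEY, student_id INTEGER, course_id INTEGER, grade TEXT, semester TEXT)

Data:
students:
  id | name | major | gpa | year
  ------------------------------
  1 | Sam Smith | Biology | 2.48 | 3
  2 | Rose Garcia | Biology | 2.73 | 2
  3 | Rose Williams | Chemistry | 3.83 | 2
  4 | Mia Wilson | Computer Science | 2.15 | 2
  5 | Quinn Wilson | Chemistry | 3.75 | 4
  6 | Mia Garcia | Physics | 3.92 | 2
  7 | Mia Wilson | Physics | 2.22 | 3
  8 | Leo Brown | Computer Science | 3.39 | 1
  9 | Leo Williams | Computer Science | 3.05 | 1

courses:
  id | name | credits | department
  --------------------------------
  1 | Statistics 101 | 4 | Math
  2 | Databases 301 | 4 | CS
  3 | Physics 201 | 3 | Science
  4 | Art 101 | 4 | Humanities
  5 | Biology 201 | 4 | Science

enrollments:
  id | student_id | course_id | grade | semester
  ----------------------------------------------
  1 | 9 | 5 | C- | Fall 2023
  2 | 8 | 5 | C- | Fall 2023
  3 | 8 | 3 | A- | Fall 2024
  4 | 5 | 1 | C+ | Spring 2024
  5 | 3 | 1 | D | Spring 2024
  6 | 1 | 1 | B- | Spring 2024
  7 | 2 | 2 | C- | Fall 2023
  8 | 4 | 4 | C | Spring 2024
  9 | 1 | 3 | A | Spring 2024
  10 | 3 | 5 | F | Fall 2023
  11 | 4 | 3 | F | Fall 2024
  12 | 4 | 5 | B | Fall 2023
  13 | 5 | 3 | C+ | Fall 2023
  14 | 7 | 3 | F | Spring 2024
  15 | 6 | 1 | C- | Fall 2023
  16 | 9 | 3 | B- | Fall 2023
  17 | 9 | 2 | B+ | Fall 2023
SELECT name, gpa, year FROM students WHERE gpa > 2.78 AND year >= 2

Execution result:
name | gpa | year
Rose Williams | 3.83 | 2
Quinn Wilson | 3.75 | 4
Mia Garcia | 3.92 | 2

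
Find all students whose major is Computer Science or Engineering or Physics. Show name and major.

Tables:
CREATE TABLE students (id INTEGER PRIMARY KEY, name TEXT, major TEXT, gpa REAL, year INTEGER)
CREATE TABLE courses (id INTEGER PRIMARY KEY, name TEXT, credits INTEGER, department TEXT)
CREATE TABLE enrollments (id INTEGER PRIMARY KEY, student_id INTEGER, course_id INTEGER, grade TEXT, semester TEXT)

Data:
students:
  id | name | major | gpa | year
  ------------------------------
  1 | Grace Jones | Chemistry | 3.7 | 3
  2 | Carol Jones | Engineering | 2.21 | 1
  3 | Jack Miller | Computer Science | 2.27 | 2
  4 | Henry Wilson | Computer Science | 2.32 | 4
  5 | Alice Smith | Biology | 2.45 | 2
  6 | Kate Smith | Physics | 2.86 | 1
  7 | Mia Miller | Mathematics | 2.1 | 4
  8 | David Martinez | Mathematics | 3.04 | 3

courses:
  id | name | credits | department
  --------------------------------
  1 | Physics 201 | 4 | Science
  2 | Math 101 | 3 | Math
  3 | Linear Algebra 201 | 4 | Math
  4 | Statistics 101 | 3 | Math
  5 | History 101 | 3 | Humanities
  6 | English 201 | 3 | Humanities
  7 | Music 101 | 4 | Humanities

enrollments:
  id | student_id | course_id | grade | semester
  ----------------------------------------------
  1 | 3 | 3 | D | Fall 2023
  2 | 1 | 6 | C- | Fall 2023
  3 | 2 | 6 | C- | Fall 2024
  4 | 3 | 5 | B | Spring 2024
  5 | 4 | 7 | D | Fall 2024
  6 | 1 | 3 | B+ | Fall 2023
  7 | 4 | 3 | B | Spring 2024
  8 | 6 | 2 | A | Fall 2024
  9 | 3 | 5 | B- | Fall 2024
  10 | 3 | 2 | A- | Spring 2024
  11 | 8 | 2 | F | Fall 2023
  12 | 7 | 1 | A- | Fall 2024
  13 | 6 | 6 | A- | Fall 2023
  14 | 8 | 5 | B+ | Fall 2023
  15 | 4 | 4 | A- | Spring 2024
SELECT name, major FROM students WHERE major IN ('Computer Science', 'Engineering', 'Physics')

Execution result:
name | major
Carol Jones | Engineering
Jack Miller | Computer Science
Henry Wilson | Computer Science
Kate Smith | Physics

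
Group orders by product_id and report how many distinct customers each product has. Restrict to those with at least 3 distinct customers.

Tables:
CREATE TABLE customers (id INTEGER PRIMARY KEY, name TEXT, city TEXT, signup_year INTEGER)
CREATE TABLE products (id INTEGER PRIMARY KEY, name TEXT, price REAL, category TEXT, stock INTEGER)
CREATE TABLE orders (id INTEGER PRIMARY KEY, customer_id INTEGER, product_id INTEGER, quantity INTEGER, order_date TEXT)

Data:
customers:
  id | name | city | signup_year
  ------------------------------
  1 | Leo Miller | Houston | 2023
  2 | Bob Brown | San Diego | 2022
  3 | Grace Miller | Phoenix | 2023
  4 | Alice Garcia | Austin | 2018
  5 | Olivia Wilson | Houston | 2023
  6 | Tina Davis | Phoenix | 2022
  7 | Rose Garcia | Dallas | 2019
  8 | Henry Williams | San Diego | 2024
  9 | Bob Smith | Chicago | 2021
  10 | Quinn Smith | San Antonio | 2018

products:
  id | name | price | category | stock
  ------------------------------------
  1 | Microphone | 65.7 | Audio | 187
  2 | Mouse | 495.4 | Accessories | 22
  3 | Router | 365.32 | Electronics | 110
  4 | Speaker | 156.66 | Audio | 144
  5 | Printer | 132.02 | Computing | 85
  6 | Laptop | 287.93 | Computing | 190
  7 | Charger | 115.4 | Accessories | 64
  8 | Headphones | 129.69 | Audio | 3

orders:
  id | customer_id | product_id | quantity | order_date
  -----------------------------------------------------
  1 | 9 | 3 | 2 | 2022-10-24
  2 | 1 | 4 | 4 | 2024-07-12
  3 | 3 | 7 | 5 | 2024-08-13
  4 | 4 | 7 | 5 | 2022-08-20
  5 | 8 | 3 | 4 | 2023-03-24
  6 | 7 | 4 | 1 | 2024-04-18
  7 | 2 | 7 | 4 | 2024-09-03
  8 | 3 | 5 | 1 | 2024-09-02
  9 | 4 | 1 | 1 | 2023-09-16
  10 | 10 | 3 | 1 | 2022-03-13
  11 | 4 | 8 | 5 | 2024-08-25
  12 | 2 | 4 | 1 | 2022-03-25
SELECT product_id, COUNT(DISTINCT customer_id) AS distinct_customer_count FROM orders GROUP BY product_id HAVING COUNT(DISTINCT customer_id) >= 3

Execution result:
product_id | distinct_customer_count
3 | 3
4 | 3
7 | 3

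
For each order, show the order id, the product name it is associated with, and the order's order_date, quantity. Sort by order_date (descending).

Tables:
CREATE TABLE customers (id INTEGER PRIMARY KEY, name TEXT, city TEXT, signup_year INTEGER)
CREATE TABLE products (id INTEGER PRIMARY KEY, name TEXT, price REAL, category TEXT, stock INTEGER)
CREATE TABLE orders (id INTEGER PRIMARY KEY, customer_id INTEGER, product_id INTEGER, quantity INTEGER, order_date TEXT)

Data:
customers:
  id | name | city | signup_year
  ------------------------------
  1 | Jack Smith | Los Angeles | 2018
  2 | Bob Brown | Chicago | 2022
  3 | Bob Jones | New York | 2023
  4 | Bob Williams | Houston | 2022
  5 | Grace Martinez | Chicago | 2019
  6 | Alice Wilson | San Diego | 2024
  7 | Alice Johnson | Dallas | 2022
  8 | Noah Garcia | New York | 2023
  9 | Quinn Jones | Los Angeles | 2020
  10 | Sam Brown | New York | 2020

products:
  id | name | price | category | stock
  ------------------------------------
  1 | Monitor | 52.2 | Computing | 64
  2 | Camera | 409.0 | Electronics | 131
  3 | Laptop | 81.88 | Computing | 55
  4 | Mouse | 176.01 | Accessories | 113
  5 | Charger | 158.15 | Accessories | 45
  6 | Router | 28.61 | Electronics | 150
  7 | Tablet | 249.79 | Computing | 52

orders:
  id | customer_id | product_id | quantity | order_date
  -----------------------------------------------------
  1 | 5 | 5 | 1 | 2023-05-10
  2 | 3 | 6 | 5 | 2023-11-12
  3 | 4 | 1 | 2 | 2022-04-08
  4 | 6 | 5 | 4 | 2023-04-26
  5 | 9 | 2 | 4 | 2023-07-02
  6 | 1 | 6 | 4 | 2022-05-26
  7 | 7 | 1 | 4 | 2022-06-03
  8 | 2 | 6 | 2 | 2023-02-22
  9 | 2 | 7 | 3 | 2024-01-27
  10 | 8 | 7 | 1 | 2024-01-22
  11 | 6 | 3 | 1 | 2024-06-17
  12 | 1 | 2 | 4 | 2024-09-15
SELECT c.id, p.name AS product, c.order_date, c.quantity FROM orders c JOIN products p ON c.product_id = p.id ORDER BY c.order_date DESC

Execution result:
id | product | order_date | quantity
12 | Camera | 2024-09-15 | 4
11 | Laptop | 2024-06-17 | 1
9 | Tablet | 2024-01-27 | 3
10 | Tablet | 2024-01-22 | 1
2 | Router | 2023-11-12 | 5
5 | Camera | 2023-07-02 | 4
1 | Charger | 2023-05-10 | 1
4 | Charger | 2023-04-26 | 4
8 | Router | 2023-02-22 | 2
7 | Monitor | 2022-06-03 | 4
6 | Router | 2022-05-26 | 4
3 | Monitor | 2022-04-08 | 2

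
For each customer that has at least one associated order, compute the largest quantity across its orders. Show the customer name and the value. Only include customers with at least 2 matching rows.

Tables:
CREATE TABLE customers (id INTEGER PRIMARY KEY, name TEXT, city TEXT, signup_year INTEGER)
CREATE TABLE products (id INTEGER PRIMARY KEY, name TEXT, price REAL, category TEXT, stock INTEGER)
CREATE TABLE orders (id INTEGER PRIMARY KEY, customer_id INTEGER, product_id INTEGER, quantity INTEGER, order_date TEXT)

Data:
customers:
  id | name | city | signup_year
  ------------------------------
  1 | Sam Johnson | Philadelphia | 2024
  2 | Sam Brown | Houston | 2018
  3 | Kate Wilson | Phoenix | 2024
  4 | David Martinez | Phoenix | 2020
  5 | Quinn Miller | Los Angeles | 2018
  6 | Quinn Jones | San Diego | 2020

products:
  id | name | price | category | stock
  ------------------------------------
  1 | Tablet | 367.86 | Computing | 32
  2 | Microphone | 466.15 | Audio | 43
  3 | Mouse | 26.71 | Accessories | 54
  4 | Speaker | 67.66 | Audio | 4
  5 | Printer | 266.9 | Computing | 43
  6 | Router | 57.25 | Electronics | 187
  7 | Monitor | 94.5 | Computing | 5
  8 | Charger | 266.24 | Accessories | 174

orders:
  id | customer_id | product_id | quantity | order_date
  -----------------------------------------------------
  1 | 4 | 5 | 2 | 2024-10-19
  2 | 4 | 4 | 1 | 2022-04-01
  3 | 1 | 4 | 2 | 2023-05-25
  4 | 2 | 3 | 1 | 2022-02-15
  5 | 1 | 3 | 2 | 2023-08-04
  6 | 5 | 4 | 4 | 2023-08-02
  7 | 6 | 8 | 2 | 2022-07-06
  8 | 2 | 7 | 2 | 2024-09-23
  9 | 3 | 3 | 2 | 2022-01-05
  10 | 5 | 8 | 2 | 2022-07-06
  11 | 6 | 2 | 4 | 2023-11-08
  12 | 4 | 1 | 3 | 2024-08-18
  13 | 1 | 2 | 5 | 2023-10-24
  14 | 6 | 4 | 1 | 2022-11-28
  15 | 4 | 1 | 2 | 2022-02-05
SELECT p.name, MAX(c.quantity) AS max_quantity FROM orders c JOIN customers p ON c.customer_id = p.id GROUP BY p.id, p.name HAVING COUNT(*) >= 2

Execution result:
name | max_quantity
Sam Johnson | 5
Sam Brown | 2
David Martinez | 3
Quinn Miller | 4
Quinn Jones | 4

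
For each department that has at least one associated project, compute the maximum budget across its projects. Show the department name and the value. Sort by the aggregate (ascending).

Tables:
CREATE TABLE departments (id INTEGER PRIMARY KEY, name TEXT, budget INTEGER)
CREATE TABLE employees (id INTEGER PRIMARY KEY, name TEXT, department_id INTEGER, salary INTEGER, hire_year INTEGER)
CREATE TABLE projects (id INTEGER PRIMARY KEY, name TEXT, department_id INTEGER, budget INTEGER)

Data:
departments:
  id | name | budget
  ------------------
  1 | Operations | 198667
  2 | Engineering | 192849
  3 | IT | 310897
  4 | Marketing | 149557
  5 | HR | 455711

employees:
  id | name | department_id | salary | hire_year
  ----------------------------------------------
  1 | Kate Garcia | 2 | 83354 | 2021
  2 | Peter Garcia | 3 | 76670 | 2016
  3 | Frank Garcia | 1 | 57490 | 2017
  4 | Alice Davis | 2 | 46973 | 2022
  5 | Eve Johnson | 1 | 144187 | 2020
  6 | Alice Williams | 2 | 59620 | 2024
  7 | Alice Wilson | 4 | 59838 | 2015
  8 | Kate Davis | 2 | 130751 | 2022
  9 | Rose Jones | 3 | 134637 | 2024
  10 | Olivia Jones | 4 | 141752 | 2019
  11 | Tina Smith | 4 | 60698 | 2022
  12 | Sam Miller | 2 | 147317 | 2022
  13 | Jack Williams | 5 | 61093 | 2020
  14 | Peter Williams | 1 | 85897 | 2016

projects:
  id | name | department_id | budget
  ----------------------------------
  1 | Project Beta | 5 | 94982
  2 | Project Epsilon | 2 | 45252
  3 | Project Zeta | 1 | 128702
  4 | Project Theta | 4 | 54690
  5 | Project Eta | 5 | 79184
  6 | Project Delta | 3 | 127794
SELECT p.name, MAX(c.budget) AS max_budget FROM projects c JOIN departments p ON c.department_id = p.id GROUP BY p.id, p.name ORDER BY max_budget ASC

Execution result:
name | max_budget
Engineering | 45252
Marketing | 54690
HR | 94982
IT | 127794
Operations | 128702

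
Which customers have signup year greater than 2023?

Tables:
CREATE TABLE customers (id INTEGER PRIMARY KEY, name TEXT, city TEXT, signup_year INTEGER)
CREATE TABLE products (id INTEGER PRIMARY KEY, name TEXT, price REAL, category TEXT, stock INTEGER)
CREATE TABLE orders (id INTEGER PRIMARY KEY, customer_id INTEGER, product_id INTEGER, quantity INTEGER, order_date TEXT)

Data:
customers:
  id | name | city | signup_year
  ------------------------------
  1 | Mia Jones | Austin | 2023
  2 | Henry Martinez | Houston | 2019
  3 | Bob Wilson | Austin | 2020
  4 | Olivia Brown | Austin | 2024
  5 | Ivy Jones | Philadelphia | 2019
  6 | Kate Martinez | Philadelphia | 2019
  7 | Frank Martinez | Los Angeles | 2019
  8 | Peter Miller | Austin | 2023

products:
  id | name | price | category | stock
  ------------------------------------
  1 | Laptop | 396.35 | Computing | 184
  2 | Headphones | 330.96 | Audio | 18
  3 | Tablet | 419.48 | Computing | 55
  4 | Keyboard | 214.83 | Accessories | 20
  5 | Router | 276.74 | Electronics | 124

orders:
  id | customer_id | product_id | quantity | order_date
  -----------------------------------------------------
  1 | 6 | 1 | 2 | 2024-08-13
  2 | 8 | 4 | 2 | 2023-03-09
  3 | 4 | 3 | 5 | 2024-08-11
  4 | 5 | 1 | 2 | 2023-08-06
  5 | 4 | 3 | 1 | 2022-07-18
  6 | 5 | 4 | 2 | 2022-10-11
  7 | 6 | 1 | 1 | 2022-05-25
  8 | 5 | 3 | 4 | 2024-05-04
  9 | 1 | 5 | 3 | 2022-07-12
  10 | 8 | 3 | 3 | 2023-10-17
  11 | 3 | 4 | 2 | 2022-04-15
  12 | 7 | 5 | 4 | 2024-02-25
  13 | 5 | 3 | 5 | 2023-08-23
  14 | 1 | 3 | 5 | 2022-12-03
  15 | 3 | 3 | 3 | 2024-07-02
SELECT name, signup_year FROM customers WHERE signup_year > 2023

Execution result:
name | signup_year
Olivia Brown | 2024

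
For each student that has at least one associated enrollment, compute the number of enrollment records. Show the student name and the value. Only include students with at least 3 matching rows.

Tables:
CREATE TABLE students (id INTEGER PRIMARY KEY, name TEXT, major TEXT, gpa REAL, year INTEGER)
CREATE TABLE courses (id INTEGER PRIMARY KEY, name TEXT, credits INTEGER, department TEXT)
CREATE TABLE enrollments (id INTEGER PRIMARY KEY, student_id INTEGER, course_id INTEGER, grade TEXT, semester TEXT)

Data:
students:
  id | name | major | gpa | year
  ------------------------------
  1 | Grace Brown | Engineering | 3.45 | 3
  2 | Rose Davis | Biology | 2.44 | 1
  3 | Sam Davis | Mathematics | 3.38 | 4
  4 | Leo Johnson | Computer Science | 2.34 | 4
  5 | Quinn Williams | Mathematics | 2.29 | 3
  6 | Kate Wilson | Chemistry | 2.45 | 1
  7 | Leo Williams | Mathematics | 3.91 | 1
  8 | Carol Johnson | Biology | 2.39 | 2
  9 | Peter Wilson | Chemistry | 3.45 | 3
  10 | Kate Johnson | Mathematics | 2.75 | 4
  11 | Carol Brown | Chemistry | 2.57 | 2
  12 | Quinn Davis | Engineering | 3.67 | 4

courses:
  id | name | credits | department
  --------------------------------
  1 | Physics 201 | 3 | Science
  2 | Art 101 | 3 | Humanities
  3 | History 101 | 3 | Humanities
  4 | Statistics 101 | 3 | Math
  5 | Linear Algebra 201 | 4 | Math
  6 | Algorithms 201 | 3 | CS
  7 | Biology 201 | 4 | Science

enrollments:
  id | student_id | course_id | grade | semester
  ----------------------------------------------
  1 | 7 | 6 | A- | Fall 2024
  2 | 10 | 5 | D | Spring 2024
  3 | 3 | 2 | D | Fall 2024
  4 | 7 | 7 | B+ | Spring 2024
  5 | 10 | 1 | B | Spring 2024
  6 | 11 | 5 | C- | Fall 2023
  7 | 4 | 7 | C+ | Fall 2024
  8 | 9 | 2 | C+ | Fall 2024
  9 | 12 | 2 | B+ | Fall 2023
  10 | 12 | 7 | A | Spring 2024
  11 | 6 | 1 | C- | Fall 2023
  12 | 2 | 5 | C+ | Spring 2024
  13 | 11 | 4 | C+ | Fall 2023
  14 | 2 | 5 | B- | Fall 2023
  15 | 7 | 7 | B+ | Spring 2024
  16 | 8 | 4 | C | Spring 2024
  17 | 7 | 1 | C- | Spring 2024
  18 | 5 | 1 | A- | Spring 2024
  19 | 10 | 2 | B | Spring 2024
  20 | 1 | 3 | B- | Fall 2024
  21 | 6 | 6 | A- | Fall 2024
SELECT p.name, COUNT(*) AS n FROM enrollments c JOIN students p ON c.student_id = p.id GROUP BY p.id, p.name HAVING COUNT(*) >= 3

Execution result:
name | n
Leo Williams | 4
Kate Johnson | 3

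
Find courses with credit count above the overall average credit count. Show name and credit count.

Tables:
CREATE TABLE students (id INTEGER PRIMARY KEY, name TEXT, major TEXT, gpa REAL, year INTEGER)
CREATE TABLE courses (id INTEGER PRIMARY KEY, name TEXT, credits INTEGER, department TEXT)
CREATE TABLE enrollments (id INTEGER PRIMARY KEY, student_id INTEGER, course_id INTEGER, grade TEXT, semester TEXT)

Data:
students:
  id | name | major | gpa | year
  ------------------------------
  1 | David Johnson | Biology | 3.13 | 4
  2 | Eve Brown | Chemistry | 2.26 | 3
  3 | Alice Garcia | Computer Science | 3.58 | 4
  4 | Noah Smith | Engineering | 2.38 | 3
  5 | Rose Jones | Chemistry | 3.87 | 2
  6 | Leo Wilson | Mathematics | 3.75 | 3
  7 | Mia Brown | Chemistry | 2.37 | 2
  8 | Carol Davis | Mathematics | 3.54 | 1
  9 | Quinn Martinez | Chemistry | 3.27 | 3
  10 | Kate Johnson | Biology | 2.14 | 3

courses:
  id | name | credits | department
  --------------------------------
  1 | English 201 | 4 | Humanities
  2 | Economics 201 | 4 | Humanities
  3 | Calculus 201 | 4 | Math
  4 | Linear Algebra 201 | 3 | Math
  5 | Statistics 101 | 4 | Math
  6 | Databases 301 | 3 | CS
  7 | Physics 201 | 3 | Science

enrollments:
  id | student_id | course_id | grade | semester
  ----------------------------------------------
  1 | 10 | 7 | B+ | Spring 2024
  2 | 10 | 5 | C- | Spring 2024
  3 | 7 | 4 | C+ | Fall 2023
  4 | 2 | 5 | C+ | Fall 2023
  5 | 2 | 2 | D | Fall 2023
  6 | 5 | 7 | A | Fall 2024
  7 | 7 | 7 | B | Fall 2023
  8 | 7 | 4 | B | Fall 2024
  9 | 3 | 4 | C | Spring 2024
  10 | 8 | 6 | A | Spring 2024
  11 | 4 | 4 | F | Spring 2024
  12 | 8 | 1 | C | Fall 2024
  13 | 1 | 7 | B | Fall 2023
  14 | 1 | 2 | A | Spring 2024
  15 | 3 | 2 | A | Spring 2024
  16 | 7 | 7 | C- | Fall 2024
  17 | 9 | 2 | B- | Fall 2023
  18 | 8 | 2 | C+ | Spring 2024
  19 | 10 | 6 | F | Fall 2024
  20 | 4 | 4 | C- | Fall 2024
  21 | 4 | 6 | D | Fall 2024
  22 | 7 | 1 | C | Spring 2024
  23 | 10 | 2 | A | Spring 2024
SELECT name, credits FROM courses WHERE credits > (SELECT AVG(credits) FROM courses)

Execution result:
name | credits
English 201 | 4
Economics 201 | 4
Calculus 201 | 4
Statistics 101 | 4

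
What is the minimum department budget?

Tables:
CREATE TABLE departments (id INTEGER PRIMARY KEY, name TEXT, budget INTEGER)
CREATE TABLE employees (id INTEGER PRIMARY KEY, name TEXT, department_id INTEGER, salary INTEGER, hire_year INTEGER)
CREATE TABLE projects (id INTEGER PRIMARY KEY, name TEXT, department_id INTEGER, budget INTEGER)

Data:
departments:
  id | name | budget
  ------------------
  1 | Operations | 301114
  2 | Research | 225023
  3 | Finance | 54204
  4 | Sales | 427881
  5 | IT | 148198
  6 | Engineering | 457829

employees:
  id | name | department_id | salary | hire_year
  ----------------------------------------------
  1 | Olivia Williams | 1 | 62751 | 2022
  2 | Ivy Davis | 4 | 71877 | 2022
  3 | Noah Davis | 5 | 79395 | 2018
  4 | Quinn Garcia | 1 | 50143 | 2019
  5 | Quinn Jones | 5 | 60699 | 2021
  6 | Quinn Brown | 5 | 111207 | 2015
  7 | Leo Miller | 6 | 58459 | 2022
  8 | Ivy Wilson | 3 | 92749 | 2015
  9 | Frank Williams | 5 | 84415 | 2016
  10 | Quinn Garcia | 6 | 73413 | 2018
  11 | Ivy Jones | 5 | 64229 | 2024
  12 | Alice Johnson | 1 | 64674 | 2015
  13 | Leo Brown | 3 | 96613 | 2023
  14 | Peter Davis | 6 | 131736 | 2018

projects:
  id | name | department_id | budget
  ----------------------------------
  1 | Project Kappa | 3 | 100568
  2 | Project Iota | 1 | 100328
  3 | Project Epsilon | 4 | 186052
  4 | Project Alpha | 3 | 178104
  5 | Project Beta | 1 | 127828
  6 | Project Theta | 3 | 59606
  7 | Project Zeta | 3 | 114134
SELECT MIN(budget) FROM departments

Execution result:
54204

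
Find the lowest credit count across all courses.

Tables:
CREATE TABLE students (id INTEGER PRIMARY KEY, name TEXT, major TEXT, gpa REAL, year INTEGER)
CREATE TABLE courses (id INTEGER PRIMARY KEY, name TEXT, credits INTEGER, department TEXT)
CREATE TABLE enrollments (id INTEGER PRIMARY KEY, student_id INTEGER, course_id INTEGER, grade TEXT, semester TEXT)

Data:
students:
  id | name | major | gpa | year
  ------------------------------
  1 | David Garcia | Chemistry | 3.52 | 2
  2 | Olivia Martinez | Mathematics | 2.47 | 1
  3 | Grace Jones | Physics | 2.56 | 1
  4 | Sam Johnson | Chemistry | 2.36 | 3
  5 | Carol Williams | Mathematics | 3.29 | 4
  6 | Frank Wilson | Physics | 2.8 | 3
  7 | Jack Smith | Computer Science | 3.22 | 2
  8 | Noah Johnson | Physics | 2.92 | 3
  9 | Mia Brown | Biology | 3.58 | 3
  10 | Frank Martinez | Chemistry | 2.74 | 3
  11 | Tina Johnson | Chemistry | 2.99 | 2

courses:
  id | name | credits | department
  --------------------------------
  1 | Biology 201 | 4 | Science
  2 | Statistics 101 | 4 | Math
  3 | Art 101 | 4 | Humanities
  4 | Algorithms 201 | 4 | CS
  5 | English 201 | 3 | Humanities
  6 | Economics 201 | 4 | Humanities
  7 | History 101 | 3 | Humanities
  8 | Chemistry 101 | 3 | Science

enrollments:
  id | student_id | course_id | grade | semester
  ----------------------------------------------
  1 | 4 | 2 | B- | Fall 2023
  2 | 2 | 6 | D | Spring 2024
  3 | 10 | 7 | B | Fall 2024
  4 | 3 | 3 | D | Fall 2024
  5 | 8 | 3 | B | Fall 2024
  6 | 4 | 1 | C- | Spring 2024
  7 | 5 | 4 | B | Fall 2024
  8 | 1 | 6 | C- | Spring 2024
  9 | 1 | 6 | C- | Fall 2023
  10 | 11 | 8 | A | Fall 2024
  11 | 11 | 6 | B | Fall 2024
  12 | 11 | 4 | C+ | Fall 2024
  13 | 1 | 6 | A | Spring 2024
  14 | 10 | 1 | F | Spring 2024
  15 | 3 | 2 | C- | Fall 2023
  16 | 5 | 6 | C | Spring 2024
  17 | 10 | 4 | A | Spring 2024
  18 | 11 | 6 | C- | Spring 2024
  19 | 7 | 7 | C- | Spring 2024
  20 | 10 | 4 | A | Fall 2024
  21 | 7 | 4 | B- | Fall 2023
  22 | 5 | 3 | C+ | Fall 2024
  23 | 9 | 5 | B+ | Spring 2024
SELECT MIN(credits) FROM courses

Execution result:
3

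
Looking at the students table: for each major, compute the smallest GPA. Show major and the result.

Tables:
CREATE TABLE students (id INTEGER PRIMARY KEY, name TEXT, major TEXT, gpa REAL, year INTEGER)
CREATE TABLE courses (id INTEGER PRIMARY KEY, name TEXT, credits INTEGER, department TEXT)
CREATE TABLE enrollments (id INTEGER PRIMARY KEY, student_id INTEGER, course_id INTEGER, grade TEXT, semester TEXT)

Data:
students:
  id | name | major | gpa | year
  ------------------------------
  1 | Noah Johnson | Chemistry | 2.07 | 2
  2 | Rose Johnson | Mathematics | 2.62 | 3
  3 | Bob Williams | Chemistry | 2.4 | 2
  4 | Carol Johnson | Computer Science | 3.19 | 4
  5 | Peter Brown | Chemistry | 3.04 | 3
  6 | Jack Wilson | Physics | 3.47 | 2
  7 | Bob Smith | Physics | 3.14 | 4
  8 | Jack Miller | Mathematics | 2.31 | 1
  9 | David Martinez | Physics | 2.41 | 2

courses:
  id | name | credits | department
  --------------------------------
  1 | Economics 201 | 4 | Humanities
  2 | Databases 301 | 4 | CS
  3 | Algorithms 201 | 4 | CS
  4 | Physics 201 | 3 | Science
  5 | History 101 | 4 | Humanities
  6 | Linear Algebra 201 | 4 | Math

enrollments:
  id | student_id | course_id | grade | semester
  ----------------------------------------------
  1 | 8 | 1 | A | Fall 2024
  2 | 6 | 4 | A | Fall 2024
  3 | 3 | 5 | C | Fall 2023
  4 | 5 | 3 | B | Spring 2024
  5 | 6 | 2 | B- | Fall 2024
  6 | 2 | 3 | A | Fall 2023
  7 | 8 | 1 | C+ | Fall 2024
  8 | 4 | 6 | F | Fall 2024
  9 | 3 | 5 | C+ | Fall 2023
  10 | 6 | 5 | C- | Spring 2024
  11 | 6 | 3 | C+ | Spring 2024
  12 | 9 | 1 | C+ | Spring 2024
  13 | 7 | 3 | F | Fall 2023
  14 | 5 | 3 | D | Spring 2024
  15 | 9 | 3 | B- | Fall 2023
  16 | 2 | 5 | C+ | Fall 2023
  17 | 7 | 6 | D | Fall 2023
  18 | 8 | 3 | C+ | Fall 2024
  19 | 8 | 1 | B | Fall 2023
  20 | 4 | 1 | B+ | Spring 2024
SELECT major, MIN(gpa) AS min_gpa FROM students GROUP BY major

Execution result:
major | min_gpa
Chemistry | 2.07
Computer Science | 3.19
Mathematics | 2.31
Physics | 2.41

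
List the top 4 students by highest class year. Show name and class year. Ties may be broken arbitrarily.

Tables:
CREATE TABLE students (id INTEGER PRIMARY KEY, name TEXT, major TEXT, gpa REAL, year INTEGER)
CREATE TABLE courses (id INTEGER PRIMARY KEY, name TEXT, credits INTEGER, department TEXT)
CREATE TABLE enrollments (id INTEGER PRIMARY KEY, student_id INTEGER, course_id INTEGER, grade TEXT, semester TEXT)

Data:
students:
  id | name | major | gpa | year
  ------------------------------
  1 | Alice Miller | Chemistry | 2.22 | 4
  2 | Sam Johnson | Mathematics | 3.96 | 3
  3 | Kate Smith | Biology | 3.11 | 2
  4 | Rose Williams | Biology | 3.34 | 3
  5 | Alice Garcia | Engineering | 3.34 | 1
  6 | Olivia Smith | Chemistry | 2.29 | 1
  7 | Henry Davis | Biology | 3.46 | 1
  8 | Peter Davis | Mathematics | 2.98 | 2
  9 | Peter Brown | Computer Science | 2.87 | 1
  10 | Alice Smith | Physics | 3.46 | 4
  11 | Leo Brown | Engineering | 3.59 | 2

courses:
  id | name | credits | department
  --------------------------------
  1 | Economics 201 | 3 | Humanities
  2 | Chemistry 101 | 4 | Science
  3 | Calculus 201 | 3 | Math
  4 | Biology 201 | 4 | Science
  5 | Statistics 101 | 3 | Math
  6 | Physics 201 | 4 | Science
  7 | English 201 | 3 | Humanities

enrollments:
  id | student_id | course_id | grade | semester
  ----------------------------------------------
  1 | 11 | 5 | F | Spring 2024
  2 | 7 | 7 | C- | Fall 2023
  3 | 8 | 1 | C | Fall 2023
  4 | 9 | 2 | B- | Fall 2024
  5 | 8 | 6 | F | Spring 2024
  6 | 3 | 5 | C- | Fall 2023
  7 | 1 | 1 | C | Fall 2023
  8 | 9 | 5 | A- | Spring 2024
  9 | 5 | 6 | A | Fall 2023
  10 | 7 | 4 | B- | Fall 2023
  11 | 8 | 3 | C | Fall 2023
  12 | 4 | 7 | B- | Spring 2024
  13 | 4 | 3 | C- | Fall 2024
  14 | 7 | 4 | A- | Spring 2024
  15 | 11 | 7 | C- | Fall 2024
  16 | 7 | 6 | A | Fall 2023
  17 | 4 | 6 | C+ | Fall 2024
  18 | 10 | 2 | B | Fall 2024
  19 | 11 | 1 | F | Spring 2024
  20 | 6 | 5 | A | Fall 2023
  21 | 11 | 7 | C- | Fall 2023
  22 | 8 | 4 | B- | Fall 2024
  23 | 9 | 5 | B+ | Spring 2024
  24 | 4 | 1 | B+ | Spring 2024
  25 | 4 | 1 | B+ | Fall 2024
SELECT name, year FROM students ORDER BY year DESC LIMIT 4

Execution result:
name | year
Alice Miller | 4
Alice Smith | 4
Sam Johnson | 3
Rose Williams | 3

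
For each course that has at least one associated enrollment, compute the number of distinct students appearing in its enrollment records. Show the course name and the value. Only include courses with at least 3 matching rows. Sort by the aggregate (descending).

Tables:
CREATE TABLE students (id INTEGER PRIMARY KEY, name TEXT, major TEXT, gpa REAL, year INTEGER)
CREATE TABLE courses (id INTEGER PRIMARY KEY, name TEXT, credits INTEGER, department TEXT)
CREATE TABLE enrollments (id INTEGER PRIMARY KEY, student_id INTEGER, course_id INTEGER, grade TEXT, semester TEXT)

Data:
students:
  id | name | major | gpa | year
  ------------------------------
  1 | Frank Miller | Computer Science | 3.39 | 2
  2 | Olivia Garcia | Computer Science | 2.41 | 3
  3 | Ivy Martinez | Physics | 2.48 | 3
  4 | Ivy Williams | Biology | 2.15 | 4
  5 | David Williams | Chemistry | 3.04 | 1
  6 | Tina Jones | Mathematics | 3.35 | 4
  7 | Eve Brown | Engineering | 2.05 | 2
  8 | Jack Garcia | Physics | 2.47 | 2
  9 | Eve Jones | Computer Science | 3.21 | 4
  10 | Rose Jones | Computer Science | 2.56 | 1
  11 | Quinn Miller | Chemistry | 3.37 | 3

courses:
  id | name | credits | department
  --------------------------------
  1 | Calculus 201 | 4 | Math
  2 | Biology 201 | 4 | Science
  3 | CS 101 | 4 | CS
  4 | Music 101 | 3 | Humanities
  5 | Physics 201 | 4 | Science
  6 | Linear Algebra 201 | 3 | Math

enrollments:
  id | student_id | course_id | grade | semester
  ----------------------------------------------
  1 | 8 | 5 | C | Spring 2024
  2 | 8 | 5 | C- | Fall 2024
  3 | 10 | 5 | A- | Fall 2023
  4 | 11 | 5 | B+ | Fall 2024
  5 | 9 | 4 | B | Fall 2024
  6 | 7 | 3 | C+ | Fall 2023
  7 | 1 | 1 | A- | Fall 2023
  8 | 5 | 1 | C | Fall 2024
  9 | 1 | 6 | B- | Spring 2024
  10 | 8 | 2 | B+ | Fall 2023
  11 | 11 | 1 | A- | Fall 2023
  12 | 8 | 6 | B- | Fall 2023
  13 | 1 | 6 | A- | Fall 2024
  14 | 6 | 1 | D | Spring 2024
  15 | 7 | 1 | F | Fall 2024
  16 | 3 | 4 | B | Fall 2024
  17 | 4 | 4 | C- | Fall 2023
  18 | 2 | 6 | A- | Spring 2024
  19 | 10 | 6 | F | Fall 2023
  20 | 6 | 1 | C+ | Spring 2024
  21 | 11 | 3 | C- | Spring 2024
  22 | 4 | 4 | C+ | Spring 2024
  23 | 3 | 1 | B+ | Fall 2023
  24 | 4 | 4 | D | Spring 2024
SELECT p.name, COUNT(DISTINCT c.student_id) AS distinct_student_count FROM enrollments c JOIN courses p ON c.course_id = p.id GROUP BY p.id, p.name HAVING COUNT(*) >= 3 ORDER BY distinct_student_count DESC

Execution result:
name | distinct_student_count
Calculus 201 | 6
Linear Algebra 201 | 4
Music 101 | 3
Physics 201 | 3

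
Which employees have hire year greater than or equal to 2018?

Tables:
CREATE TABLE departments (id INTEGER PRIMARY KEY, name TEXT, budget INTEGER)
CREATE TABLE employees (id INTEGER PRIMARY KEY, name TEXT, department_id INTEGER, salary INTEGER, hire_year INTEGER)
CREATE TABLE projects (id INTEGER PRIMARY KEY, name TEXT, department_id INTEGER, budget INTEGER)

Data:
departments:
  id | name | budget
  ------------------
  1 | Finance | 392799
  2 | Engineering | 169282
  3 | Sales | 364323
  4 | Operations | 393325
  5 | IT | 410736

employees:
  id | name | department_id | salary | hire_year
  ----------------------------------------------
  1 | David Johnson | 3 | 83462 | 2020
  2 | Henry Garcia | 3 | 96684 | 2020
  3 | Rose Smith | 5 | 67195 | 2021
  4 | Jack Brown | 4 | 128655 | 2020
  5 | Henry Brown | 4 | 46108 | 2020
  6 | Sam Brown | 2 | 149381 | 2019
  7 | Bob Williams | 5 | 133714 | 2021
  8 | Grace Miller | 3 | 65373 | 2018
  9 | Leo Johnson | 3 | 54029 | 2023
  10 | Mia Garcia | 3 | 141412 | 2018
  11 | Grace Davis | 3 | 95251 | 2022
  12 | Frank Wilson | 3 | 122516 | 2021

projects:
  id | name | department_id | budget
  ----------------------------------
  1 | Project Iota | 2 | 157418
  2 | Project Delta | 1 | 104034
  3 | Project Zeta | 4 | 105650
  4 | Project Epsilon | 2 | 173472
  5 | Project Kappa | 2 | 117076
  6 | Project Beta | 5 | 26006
SELECT name, hire_year FROM employees WHERE hire_year >= 2018

Execution result:
name | hire_year
David Johnson | 2020
Henry Garcia | 2020
Rose Smith | 2021
Jack Brown | 2020
Henry Brown | 2020
Sam Brown | 2019
Bob Williams | 2021
Grace Miller | 2018
Leo Johnson | 2023
Mia Garcia | 2018
Grace Davis | 2022
Frank Wilson | 2021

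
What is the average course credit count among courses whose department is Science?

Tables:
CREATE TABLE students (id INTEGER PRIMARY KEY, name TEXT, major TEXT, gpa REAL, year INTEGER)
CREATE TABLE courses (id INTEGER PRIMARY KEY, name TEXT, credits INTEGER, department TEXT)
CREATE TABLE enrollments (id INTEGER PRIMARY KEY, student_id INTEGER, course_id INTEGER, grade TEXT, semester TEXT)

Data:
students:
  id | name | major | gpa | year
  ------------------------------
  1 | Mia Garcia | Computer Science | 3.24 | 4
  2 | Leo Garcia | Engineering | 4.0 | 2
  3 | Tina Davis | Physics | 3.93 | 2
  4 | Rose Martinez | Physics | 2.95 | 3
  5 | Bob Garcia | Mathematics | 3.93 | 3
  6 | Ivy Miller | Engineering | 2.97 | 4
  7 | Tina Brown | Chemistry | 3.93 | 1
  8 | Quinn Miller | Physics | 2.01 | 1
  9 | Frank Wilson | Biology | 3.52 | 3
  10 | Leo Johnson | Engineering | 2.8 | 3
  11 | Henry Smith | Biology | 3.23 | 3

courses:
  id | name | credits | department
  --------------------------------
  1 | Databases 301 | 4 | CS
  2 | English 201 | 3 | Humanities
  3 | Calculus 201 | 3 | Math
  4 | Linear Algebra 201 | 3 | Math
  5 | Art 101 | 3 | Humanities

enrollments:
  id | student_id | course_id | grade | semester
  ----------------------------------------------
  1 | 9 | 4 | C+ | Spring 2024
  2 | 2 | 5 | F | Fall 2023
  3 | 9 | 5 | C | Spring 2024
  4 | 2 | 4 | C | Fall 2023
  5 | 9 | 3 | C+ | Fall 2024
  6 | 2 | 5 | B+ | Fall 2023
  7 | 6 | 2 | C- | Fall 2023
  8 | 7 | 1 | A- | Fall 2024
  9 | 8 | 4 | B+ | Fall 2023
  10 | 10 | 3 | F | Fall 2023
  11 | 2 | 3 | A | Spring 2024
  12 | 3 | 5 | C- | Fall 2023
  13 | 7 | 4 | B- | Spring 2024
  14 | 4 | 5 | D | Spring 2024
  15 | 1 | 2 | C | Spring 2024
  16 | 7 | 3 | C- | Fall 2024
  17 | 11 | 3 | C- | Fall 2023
SELECT AVG(credits) FROM courses WHERE department = 'Science'

Execution result:
NULL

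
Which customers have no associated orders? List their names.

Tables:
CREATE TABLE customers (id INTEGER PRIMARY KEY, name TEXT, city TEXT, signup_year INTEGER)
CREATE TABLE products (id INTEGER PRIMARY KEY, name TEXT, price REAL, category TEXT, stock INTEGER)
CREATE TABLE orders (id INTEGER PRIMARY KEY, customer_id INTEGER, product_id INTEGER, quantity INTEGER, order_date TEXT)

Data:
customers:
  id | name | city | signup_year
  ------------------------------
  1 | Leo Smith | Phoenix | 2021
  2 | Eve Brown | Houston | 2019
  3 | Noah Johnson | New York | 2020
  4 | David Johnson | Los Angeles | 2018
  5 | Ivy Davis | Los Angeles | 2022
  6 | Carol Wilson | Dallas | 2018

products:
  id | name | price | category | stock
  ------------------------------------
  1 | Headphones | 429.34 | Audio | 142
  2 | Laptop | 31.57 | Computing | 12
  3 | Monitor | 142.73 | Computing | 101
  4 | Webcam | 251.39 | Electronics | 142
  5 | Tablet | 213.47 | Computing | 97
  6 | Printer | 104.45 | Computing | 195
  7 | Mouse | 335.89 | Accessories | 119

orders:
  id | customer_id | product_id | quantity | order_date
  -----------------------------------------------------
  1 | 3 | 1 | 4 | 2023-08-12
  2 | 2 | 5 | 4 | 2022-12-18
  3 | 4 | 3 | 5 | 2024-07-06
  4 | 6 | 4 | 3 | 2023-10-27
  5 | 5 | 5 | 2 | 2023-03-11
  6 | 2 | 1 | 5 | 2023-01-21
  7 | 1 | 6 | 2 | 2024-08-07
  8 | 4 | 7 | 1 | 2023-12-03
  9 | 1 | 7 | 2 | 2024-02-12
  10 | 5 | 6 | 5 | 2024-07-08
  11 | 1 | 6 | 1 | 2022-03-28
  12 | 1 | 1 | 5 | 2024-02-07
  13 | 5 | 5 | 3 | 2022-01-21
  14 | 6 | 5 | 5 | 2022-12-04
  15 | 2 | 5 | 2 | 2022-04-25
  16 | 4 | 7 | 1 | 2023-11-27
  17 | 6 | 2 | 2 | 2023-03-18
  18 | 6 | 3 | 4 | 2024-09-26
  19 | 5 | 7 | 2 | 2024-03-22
SELECT p.name FROM customers p LEFT JOIN orders c ON c.customer_id = p.id WHERE c.id IS NULL

Execution result:
(no rows)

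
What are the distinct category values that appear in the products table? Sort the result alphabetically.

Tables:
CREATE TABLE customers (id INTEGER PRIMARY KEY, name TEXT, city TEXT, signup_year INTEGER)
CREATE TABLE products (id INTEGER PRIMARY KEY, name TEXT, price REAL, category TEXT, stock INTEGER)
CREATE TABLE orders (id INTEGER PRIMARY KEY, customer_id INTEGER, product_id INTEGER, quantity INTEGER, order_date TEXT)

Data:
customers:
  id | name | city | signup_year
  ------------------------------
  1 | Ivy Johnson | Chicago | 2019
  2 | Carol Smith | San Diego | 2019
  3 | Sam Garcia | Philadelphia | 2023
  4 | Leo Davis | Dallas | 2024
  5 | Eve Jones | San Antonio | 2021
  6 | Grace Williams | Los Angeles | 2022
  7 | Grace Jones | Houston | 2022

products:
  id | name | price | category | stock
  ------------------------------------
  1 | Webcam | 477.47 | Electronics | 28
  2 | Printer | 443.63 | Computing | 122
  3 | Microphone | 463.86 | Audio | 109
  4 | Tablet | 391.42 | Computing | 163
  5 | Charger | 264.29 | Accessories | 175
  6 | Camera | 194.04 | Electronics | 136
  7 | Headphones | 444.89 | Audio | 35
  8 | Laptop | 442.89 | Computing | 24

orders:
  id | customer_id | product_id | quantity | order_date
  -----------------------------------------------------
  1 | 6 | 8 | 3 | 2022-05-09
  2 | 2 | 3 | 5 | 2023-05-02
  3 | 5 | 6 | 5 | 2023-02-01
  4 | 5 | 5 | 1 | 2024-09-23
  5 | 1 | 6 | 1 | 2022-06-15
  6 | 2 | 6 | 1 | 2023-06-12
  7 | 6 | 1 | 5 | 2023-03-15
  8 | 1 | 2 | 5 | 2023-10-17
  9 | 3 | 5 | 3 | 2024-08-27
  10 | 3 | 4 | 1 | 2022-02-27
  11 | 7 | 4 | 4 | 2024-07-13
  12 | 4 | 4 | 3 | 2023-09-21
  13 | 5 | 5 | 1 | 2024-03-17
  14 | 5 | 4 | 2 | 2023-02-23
SELECT DISTINCT category FROM products ORDER BY category

Execution result:
category
Accessories
Audio
Computing
Electronics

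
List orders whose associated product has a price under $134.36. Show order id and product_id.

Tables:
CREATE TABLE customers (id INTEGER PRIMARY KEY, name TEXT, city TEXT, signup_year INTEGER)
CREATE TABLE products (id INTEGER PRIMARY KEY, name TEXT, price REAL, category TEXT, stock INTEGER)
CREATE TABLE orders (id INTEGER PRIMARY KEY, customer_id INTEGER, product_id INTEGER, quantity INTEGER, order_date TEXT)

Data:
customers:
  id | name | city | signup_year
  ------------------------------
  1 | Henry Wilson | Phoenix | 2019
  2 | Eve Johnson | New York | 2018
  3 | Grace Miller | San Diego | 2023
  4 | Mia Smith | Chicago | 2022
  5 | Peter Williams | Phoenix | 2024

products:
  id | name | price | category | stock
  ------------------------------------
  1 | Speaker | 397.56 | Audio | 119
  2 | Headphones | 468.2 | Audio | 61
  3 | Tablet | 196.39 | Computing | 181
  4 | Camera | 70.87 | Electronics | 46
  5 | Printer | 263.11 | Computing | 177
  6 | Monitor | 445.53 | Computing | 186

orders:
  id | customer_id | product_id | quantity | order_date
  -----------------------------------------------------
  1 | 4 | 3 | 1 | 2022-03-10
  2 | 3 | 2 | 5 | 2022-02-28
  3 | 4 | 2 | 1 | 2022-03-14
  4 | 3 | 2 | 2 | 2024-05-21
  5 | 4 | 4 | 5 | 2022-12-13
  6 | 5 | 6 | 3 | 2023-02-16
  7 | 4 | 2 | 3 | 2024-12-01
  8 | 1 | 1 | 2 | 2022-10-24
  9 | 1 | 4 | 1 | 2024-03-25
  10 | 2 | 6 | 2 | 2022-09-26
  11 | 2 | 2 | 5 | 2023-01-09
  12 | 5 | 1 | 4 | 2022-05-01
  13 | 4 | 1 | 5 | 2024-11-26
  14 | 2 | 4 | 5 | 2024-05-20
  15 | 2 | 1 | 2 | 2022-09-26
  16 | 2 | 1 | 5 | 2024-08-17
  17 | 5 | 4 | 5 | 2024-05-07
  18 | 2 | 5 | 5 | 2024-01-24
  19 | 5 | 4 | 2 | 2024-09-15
SELECT id, product_id FROM orders WHERE product_id IN (SELECT id FROM products WHERE price < 134.36)

Execution result:
id | product_id
5 | 4
9 | 4
14 | 4
17 | 4
19 | 4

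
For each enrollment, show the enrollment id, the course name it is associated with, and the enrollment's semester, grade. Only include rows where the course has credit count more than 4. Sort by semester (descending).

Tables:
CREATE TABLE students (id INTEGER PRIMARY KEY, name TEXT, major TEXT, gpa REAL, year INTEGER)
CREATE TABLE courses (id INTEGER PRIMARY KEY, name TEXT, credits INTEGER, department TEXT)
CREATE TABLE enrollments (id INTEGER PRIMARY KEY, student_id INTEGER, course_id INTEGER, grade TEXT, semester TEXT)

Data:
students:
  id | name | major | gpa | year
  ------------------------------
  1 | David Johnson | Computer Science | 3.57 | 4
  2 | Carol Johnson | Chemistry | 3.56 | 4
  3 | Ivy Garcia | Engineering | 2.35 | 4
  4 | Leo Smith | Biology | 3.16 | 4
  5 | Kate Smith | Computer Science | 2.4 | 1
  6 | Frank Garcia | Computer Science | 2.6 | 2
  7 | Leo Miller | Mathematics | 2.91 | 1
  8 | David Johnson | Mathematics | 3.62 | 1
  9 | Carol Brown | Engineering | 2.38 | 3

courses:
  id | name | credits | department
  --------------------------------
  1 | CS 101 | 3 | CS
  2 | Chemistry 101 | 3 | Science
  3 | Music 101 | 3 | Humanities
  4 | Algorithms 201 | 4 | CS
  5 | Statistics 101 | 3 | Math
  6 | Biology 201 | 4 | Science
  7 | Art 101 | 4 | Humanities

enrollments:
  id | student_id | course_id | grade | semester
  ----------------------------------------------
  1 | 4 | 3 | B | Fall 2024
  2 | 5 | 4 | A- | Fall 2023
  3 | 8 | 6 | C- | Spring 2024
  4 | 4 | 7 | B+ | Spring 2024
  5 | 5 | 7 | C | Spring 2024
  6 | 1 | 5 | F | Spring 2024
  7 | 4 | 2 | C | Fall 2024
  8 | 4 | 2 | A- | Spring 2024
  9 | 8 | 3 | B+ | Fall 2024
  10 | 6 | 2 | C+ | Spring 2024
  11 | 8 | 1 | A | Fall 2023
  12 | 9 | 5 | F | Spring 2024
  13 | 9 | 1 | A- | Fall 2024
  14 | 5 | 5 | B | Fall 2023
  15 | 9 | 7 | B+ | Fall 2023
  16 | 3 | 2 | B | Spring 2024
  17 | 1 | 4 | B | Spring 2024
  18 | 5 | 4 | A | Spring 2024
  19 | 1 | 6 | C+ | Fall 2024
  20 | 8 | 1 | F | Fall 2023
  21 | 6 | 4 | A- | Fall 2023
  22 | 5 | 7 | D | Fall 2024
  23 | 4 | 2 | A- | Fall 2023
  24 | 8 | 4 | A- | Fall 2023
SELECT c.id, p.name AS course, c.semester, c.grade FROM enrollments c JOIN courses p ON c.course_id = p.id WHERE p.credits > 4 ORDER BY c.semester DESC

Execution result:
(no rows)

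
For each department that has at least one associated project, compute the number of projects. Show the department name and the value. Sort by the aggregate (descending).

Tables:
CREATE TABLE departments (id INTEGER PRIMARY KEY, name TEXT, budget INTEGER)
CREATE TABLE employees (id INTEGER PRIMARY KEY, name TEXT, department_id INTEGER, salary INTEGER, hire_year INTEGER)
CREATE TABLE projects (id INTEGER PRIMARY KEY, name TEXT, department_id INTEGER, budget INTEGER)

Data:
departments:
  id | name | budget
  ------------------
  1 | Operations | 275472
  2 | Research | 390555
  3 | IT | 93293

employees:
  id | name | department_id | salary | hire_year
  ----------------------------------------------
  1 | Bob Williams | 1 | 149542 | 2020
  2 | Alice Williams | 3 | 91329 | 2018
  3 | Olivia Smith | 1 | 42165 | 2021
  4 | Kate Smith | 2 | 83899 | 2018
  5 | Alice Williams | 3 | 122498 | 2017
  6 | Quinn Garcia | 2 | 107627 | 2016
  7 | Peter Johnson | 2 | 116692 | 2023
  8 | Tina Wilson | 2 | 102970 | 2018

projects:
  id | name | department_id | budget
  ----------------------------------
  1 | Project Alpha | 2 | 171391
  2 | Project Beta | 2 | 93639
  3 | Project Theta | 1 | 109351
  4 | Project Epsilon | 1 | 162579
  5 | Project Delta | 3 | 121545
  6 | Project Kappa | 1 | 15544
SELECT p.name, COUNT(*) AS n FROM projects c JOIN departments p ON c.department_id = p.id GROUP BY p.id, p.name ORDER BY n DESC

Execution result:
name | n
Operations | 3
Research | 2
IT | 1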